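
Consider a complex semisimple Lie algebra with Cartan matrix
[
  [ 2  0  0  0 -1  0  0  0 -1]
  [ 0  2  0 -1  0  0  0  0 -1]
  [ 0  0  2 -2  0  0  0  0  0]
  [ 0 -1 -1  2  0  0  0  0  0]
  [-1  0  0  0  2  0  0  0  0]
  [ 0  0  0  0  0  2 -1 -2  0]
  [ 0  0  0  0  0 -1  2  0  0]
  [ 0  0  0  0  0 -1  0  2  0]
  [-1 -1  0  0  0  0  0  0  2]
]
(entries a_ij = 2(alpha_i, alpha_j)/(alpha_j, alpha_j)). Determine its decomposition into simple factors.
B_3 ⊕ C_6

The diagram associated to this matrix has two connected components: the simple roots {alpha_6, alpha_7, alpha_8} form a chain of 3 nodes with a double edge at one end; the terminal node there is the unique short simple root (B_3), and {alpha_1, alpha_2, alpha_3, alpha_4, alpha_5, alpha_9} form a chain of 6 nodes with a double edge at one end; the terminal node there is the unique long simple root (C_6). A semisimple Lie algebra decomposes uniquely as the direct sum of simple ideals, one per connected component of its Dynkin diagram, so g ≅ B_3 ⊕ C_6 (dimension 21 + 78 = 99).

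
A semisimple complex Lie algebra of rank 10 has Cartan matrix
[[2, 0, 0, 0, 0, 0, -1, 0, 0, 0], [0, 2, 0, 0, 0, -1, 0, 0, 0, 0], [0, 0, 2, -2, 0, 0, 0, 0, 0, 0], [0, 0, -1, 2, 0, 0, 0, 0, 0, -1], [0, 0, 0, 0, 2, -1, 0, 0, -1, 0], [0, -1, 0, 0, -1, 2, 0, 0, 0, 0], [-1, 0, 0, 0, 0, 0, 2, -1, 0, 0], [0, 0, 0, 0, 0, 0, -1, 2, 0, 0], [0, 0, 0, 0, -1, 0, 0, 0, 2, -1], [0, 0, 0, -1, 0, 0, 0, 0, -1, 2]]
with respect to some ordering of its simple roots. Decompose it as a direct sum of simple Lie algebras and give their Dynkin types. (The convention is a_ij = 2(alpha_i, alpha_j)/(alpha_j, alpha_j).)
A3 + C7

The diagram associated to this matrix has two connected components: the simple roots {alpha_1, alpha_7, alpha_8} form a chain of 3 nodes with single edges (A_3), and {alpha_2, alpha_3, alpha_4, alpha_5, alpha_6, alpha_9, alpha_10} form a chain of 7 nodes with a double edge at one end; the terminal node there is the unique long simple root (C_7). A semisimple Lie algebra decomposes uniquely as the direct sum of simple ideals, one per connected component of its Dynkin diagram, so g ≅ A_3 ⊕ C_7 (dimension 15 + 105 = 120).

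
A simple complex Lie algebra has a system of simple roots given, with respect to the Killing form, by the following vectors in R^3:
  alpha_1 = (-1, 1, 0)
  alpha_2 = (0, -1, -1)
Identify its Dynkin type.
Compute the Cartan integers a_ij = 2(alpha_i, alpha_j)/(alpha_j, alpha_j); the resulting 2x2 Cartan matrix is
[[2, -1], [-1, 2]].
All simple roots have the same length, so the diagram is simply laced. The associated Dynkin diagram is a chain of 2 nodes with single edges (A_2), so the type is A_2 (the algebra sl(3)).

A_2 (sl(3))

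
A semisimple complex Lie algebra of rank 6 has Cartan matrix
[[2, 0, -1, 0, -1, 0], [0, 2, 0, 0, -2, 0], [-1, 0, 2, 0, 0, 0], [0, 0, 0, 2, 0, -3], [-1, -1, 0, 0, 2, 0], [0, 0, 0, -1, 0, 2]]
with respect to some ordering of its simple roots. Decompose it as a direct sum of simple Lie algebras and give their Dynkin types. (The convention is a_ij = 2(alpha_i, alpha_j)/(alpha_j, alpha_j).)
C_4 (sp(8)) + G_2

The diagram associated to this matrix has two connected components: the simple roots {alpha_1, alpha_2, alpha_3, alpha_5} form a chain of 4 nodes with a double edge at one end; the terminal node there is the unique long simple root (C_4), and {alpha_4, alpha_6} form two nodes joined by a triple edge (G_2). A semisimple Lie algebra decomposes uniquely as the direct sum of simple ideals, one per connected component of its Dynkin diagram, so g ≅ C_4 ⊕ G_2 (dimension 36 + 14 = 50).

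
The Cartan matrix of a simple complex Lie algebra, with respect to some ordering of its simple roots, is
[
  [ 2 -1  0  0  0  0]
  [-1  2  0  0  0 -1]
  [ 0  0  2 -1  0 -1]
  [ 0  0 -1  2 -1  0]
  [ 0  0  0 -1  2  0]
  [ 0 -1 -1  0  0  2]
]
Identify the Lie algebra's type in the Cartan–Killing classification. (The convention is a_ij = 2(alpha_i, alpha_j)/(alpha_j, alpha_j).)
The matrix has rank 6 with 2's on the diagonal. Reading the off-diagonal entries as Dynkin edges (a single edge where a_ij = a_ji = -1; a double or triple edge where a_ij * a_ji = 2 or 3), the diagram is a chain of 6 nodes with single edges (A_6). One simple-root ordering that puts it in standard form is (alpha_5, alpha_4, alpha_3, alpha_6, alpha_2, alpha_1). So the algebra is type A_6, i.e. sl(7).

A_6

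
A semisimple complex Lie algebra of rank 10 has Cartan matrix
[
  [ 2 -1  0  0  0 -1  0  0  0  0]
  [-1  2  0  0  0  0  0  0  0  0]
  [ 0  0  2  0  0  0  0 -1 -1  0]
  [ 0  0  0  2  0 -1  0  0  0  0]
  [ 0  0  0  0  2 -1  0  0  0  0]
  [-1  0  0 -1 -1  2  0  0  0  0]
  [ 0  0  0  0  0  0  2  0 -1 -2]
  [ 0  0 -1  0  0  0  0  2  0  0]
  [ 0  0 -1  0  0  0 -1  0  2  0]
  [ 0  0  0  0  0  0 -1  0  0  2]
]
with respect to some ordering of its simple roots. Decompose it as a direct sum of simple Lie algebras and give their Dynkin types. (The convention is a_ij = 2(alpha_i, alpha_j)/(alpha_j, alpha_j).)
B_5 + D_5

The diagram associated to this matrix has two connected components: the simple roots {alpha_3, alpha_7, alpha_8, alpha_9, alpha_10} form a chain of 5 nodes with a double edge at one end; the terminal node there is the unique short simple root (B_5), and {alpha_1, alpha_2, alpha_4, alpha_5, alpha_6} form a chain of 3 nodes with a fork of two nodes at one end (D_5). A semisimple Lie algebra decomposes uniquely as the direct sum of simple ideals, one per connected component of its Dynkin diagram, so g ≅ B_5 ⊕ D_5 (dimension 55 + 45 = 100).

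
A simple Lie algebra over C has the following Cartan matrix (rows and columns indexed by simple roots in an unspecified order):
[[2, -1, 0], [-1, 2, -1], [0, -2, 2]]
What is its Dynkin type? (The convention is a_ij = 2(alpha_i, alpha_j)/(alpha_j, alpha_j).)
C_3 (sp(6))

The matrix has rank 3 with 2's on the diagonal. Reading the off-diagonal entries as Dynkin edges (a single edge where a_ij = a_ji = -1; a double or triple edge where a_ij * a_ji = 2 or 3), the diagram is a chain of 3 nodes with a double edge at one end; the terminal node there is the unique long simple root (C_3). One simple-root ordering that puts it in standard form is (alpha_1, alpha_2, alpha_3). So the algebra is type C_3, i.e. sp(6).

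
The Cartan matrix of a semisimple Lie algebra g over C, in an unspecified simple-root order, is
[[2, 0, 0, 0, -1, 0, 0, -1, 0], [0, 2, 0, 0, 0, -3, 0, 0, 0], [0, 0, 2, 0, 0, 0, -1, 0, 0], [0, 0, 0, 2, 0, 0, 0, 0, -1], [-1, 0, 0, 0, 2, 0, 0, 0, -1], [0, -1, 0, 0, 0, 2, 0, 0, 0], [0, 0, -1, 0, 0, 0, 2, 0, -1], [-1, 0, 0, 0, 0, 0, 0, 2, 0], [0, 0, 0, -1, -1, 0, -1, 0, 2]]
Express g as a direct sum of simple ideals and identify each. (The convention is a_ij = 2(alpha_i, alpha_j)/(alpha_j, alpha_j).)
type E_7 ⊕ type G_2

The diagram associated to this matrix has two connected components: the simple roots {alpha_1, alpha_3, alpha_4, alpha_5, alpha_7, alpha_8, alpha_9} form a chain of 6 nodes with one extra node attached to the third node from one end (E_7), and {alpha_2, alpha_6} form two nodes joined by a triple edge (G_2). A semisimple Lie algebra decomposes uniquely as the direct sum of simple ideals, one per connected component of its Dynkin diagram, so g ≅ E_7 ⊕ G_2 (dimension 133 + 14 = 147).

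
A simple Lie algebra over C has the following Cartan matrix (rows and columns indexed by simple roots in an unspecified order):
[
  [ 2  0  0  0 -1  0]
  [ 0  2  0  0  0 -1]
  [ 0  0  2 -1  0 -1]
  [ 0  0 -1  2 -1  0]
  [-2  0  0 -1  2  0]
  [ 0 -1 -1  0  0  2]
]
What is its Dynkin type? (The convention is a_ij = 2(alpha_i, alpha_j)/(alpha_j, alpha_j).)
B_6

The matrix has rank 6 with 2's on the diagonal. Reading the off-diagonal entries as Dynkin edges (a single edge where a_ij = a_ji = -1; a double or triple edge where a_ij * a_ji = 2 or 3), the diagram is a chain of 6 nodes with a double edge at one end; the terminal node there is the unique short simple root (B_6). One simple-root ordering that puts it in standard form is (alpha_2, alpha_6, alpha_3, alpha_4, alpha_5, alpha_1). So the algebra is type B_6, i.e. so(13).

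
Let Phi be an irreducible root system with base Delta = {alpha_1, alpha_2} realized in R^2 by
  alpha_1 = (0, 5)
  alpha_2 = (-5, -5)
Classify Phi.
B_2 (so(5))

Compute the Cartan integers a_ij = 2(alpha_i, alpha_j)/(alpha_j, alpha_j); the resulting 2x2 Cartan matrix is
[[2, -1], [-2, 2]].
The roots have two lengths (squared-length ratio 2:1); the short ones are alpha_{1}. The associated Dynkin diagram is a chain of 2 nodes with a double edge at one end; the terminal node there is the unique short simple root (B_2), so the type is B_2 (the algebra so(5)).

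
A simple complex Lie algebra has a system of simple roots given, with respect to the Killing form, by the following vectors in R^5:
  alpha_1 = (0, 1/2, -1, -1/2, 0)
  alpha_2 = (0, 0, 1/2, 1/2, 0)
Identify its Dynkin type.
Compute the Cartan integers a_ij = 2(alpha_i, alpha_j)/(alpha_j, alpha_j); the resulting 2x2 Cartan matrix is
[[2, -3], [-1, 2]].
The roots have two lengths (squared-length ratio 3:1); the short ones are alpha_{2}. The associated Dynkin diagram is two nodes joined by a triple edge (G_2), so the type is G_2.

G2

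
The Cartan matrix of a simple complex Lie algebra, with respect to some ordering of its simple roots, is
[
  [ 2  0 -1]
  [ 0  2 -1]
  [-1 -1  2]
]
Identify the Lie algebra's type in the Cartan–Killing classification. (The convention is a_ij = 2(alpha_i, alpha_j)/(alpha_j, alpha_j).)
The matrix has rank 3 with 2's on the diagonal. Reading the off-diagonal entries as Dynkin edges (a single edge where a_ij = a_ji = -1; a double or triple edge where a_ij * a_ji = 2 or 3), the diagram is a chain of 3 nodes with single edges (A_3). One simple-root ordering that puts it in standard form is (alpha_1, alpha_3, alpha_2). So the algebra is type A_3, i.e. sl(4).

A3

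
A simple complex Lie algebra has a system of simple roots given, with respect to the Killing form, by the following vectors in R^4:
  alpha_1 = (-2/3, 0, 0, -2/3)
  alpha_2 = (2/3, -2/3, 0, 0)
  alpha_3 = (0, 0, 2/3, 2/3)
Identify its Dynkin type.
Compute the Cartan integers a_ij = 2(alpha_i, alpha_j)/(alpha_j, alpha_j); the resulting 3x3 Cartan matrix is
[[2, -1, -1], [-1, 2, 0], [-1, 0, 2]].
All simple roots have the same length, so the diagram is simply laced. The associated Dynkin diagram is a chain of 3 nodes with single edges (A_3), so the type is A_3 (the algebra sl(4)).

A_3 (sl(4))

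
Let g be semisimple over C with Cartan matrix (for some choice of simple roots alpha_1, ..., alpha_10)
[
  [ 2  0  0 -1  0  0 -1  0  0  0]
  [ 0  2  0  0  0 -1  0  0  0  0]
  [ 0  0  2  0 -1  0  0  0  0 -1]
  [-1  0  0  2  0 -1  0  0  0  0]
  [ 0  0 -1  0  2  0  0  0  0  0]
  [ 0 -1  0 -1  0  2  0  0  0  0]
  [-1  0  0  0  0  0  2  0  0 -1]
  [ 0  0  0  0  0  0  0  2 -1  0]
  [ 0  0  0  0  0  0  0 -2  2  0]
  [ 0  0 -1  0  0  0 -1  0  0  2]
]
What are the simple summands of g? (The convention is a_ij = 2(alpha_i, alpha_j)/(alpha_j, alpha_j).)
A8 ⊕ B2

The diagram associated to this matrix has two connected components: the simple roots {alpha_1, alpha_2, alpha_3, alpha_4, alpha_5, alpha_6, alpha_7, alpha_10} form a chain of 8 nodes with single edges (A_8), and {alpha_8, alpha_9} form a chain of 2 nodes with a double edge at one end; the terminal node there is the unique short simple root (B_2). A semisimple Lie algebra decomposes uniquely as the direct sum of simple ideals, one per connected component of its Dynkin diagram, so g ≅ A_8 ⊕ B_2 (dimension 80 + 10 = 90).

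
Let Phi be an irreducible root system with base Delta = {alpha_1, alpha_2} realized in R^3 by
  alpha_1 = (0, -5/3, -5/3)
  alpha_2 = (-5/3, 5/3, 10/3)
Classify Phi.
G2

Compute the Cartan integers a_ij = 2(alpha_i, alpha_j)/(alpha_j, alpha_j); the resulting 2x2 Cartan matrix is
[[2, -1], [-3, 2]].
The roots have two lengths (squared-length ratio 3:1); the short ones are alpha_{1}. The associated Dynkin diagram is two nodes joined by a triple edge (G_2), so the type is G_2.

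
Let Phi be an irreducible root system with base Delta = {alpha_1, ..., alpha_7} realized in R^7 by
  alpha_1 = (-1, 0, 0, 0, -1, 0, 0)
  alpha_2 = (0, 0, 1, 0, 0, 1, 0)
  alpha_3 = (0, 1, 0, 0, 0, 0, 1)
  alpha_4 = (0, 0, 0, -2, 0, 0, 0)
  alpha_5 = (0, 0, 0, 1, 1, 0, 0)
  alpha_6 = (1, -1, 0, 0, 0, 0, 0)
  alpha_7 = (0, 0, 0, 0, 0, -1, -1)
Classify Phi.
type C_7

Compute the Cartan integers a_ij = 2(alpha_i, alpha_j)/(alpha_j, alpha_j); the resulting 7x7 Cartan matrix is
[[2, 0, 0, 0, -1, -1, 0], [0, 2, 0, 0, 0, 0, -1], [0, 0, 2, 0, 0, -1, -1], [0, 0, 0, 2, -2, 0, 0], [-1, 0, 0, -1, 2, 0, 0], [-1, 0, -1, 0, 0, 2, 0], [0, -1, -1, 0, 0, 0, 2]].
The roots have two lengths (squared-length ratio 2:1); the short ones are alpha_{1,2,3,5,6,7}. The associated Dynkin diagram is a chain of 7 nodes with a double edge at one end; the terminal node there is the unique long simple root (C_7), so the type is C_7 (the algebra sp(14)).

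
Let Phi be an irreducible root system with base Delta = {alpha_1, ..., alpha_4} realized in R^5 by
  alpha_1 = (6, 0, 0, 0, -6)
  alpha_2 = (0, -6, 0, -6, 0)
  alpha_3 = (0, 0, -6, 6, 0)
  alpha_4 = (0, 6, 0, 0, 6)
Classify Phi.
A4

Compute the Cartan integers a_ij = 2(alpha_i, alpha_j)/(alpha_j, alpha_j); the resulting 4x4 Cartan matrix is
[[2, 0, 0, -1], [0, 2, -1, -1], [0, -1, 2, 0], [-1, -1, 0, 2]].
All simple roots have the same length, so the diagram is simply laced. The associated Dynkin diagram is a chain of 4 nodes with single edges (A_4), so the type is A_4 (the algebra sl(5)).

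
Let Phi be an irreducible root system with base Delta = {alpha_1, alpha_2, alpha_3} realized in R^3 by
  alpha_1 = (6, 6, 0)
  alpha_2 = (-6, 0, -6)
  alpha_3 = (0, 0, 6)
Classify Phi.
Compute the Cartan integers a_ij = 2(alpha_i, alpha_j)/(alpha_j, alpha_j); the resulting 3x3 Cartan matrix is
[[2, -1, 0], [-1, 2, -2], [0, -1, 2]].
The roots have two lengths (squared-length ratio 2:1); the short ones are alpha_{3}. The associated Dynkin diagram is a chain of 3 nodes with a double edge at one end; the terminal node there is the unique short simple root (B_3), so the type is B_3 (the algebra so(7)).

B_3 (so(7))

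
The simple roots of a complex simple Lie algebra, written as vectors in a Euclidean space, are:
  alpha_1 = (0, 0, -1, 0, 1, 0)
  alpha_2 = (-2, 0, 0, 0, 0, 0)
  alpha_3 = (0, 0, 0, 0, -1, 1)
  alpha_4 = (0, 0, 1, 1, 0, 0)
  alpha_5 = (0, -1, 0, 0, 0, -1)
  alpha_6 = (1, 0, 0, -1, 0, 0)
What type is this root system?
C_6

Compute the Cartan integers a_ij = 2(alpha_i, alpha_j)/(alpha_j, alpha_j); the resulting 6x6 Cartan matrix is
[[2, 0, -1, -1, 0, 0], [0, 2, 0, 0, 0, -2], [-1, 0, 2, 0, -1, 0], [-1, 0, 0, 2, 0, -1], [0, 0, -1, 0, 2, 0], [0, -1, 0, -1, 0, 2]].
The roots have two lengths (squared-length ratio 2:1); the short ones are alpha_{1,3,4,5,6}. The associated Dynkin diagram is a chain of 6 nodes with a double edge at one end; the terminal node there is the unique long simple root (C_6), so the type is C_6 (the algebra sp(12)).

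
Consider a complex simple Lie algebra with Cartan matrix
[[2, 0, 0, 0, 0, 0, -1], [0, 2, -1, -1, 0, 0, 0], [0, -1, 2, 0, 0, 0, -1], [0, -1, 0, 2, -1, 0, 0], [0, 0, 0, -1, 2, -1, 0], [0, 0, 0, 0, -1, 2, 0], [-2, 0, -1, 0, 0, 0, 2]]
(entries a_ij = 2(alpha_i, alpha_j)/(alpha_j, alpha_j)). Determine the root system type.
The matrix has rank 7 with 2's on the diagonal. Reading the off-diagonal entries as Dynkin edges (a single edge where a_ij = a_ji = -1; a double or triple edge where a_ij * a_ji = 2 or 3), the diagram is a chain of 7 nodes with a double edge at one end; the terminal node there is the unique short simple root (B_7). One simple-root ordering that puts it in standard form is (alpha_6, alpha_5, alpha_4, alpha_2, alpha_3, alpha_7, alpha_1). So the algebra is type B_7, i.e. so(15).

type B_7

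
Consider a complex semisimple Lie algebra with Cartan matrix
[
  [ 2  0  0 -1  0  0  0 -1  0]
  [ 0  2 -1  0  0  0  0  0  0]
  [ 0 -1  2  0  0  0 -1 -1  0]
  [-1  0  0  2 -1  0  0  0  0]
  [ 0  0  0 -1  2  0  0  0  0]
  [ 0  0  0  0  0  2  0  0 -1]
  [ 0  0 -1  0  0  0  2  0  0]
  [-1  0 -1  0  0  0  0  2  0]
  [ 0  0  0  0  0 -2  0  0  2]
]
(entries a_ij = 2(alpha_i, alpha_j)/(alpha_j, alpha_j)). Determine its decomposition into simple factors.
The diagram associated to this matrix has two connected components: the simple roots {alpha_6, alpha_9} form a chain of 2 nodes with a double edge at one end; the terminal node there is the unique short simple root (B_2), and {alpha_1, alpha_2, alpha_3, alpha_4, alpha_5, alpha_7, alpha_8} form a chain of 5 nodes with a fork of two nodes at one end (D_7). A semisimple Lie algebra decomposes uniquely as the direct sum of simple ideals, one per connected component of its Dynkin diagram, so g ≅ B_2 ⊕ D_7 (dimension 10 + 91 = 101).

type B_2 ⊕ type D_7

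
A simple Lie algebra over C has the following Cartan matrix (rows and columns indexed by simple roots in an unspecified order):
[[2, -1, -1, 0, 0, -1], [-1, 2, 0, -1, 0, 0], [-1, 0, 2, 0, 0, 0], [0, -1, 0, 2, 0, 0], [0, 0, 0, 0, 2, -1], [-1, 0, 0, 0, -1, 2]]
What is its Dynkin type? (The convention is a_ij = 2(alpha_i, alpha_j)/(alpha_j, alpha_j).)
type E_6

The matrix has rank 6 with 2's on the diagonal. Reading the off-diagonal entries as Dynkin edges (a single edge where a_ij = a_ji = -1; a double or triple edge where a_ij * a_ji = 2 or 3), the diagram is a chain of 5 nodes with one extra node attached to the third node from one end (E_6). One simple-root ordering that puts it in standard form is (alpha_5, alpha_3, alpha_6, alpha_1, alpha_2, alpha_4). So the algebra is type E_6.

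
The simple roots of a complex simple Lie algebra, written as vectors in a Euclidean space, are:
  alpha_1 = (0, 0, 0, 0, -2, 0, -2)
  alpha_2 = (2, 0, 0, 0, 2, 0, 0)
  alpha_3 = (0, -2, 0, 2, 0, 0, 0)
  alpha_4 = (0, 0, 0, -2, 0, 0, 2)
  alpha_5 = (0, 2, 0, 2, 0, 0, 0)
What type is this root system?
Compute the Cartan integers a_ij = 2(alpha_i, alpha_j)/(alpha_j, alpha_j); the resulting 5x5 Cartan matrix is
[[2, -1, 0, -1, 0], [-1, 2, 0, 0, 0], [0, 0, 2, -1, 0], [-1, 0, -1, 2, -1], [0, 0, 0, -1, 2]].
All simple roots have the same length, so the diagram is simply laced. The associated Dynkin diagram is a chain of 3 nodes with a fork of two nodes at one end (D_5), so the type is D_5 (the algebra so(10)).

D_5 (so(10))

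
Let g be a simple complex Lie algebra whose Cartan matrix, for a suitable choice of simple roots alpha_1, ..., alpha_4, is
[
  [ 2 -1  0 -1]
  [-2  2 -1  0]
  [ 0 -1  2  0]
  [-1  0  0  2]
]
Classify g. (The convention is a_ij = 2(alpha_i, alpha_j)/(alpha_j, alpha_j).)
The matrix has rank 4 with 2's on the diagonal. Reading the off-diagonal entries as Dynkin edges (a single edge where a_ij = a_ji = -1; a double or triple edge where a_ij * a_ji = 2 or 3), the diagram is a chain of 4 nodes with a double edge between the middle two (F_4). One simple-root ordering that puts it in standard form is (alpha_3, alpha_2, alpha_1, alpha_4). So the algebra is type F_4.

F_4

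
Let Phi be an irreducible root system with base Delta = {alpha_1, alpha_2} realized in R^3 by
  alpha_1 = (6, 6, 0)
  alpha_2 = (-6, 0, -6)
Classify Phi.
Compute the Cartan integers a_ij = 2(alpha_i, alpha_j)/(alpha_j, alpha_j); the resulting 2x2 Cartan matrix is
[[2, -1], [-1, 2]].
All simple roots have the same length, so the diagram is simply laced. The associated Dynkin diagram is a chain of 2 nodes with single edges (A_2), so the type is A_2 (the algebra sl(3)).

A_2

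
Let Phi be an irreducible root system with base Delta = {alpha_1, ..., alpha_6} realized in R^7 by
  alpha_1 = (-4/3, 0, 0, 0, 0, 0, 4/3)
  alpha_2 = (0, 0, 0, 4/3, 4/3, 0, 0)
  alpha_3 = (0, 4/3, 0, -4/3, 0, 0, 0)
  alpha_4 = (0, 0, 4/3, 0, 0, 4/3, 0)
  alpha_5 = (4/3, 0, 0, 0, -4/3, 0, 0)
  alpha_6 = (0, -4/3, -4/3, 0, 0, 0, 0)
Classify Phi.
A6

Compute the Cartan integers a_ij = 2(alpha_i, alpha_j)/(alpha_j, alpha_j); the resulting 6x6 Cartan matrix is
[[2, 0, 0, 0, -1, 0], [0, 2, -1, 0, -1, 0], [0, -1, 2, 0, 0, -1], [0, 0, 0, 2, 0, -1], [-1, -1, 0, 0, 2, 0], [0, 0, -1, -1, 0, 2]].
All simple roots have the same length, so the diagram is simply laced. The associated Dynkin diagram is a chain of 6 nodes with single edges (A_6), so the type is A_6 (the algebra sl(7)).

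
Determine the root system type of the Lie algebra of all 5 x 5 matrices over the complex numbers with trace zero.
type A_4

This is sl(5), which has dimension 5^2 - 1 = 24 and rank 5 - 1 = 4 (a Cartan subalgebra is the diagonal traceless matrices). In the classification of classical Lie algebras, the special linear algebra sl(n+1) has type A_n; here n = 4, so the Dynkin diagram is a chain of 4 nodes with single edges (A_4). Hence the type is A_4.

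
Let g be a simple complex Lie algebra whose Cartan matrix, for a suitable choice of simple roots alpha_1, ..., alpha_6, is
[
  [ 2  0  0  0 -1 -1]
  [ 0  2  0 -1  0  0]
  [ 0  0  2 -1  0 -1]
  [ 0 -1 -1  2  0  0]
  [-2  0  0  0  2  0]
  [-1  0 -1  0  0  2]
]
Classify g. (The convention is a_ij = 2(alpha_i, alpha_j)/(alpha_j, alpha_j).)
The matrix has rank 6 with 2's on the diagonal. Reading the off-diagonal entries as Dynkin edges (a single edge where a_ij = a_ji = -1; a double or triple edge where a_ij * a_ji = 2 or 3), the diagram is a chain of 6 nodes with a double edge at one end; the terminal node there is the unique long simple root (C_6). One simple-root ordering that puts it in standard form is (alpha_2, alpha_4, alpha_3, alpha_6, alpha_1, alpha_5). So the algebra is type C_6, i.e. sp(12).

C_6 (sp(12))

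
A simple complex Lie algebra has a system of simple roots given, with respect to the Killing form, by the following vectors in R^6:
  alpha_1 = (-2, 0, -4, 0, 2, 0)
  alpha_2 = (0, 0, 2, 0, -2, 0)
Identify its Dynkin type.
G_2

Compute the Cartan integers a_ij = 2(alpha_i, alpha_j)/(alpha_j, alpha_j); the resulting 2x2 Cartan matrix is
[[2, -3], [-1, 2]].
The roots have two lengths (squared-length ratio 3:1); the short ones are alpha_{2}. The associated Dynkin diagram is two nodes joined by a triple edge (G_2), so the type is G_2.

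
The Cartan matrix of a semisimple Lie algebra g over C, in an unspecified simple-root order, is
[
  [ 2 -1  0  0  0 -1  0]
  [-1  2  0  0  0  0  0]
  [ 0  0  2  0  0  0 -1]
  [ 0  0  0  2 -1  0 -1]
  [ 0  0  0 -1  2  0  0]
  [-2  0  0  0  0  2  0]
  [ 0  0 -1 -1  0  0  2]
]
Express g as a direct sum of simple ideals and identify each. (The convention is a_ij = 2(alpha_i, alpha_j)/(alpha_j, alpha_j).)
A_4 + C_3

The diagram associated to this matrix has two connected components: the simple roots {alpha_3, alpha_4, alpha_5, alpha_7} form a chain of 4 nodes with single edges (A_4), and {alpha_1, alpha_2, alpha_6} form a chain of 3 nodes with a double edge at one end; the terminal node there is the unique long simple root (C_3). A semisimple Lie algebra decomposes uniquely as the direct sum of simple ideals, one per connected component of its Dynkin diagram, so g ≅ A_4 ⊕ C_3 (dimension 24 + 21 = 45).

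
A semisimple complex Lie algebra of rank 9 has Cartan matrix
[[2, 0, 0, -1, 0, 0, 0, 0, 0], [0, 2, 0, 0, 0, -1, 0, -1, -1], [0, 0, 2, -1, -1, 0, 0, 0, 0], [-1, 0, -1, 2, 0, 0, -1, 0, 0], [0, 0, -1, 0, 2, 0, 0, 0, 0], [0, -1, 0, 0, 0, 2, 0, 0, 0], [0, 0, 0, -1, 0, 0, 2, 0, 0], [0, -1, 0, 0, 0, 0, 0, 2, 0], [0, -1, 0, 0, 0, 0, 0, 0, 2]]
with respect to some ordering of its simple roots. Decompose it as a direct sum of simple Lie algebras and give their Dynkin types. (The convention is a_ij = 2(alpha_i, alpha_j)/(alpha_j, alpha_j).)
type D_4 + type D_5

The diagram associated to this matrix has two connected components: the simple roots {alpha_2, alpha_6, alpha_8, alpha_9} form a chain of 2 nodes with a fork of two nodes at one end (D_4), and {alpha_1, alpha_3, alpha_4, alpha_5, alpha_7} form a chain of 3 nodes with a fork of two nodes at one end (D_5). A semisimple Lie algebra decomposes uniquely as the direct sum of simple ideals, one per connected component of its Dynkin diagram, so g ≅ D_4 ⊕ D_5 (dimension 28 + 45 = 73).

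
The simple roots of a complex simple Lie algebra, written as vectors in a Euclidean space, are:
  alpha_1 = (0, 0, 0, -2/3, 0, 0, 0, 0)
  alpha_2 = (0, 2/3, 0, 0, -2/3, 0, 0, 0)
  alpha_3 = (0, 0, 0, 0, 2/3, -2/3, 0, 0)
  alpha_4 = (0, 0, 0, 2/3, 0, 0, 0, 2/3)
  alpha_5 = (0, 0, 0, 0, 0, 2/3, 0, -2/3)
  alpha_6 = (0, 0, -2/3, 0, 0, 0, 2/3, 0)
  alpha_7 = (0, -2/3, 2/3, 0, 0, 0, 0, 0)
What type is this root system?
Compute the Cartan integers a_ij = 2(alpha_i, alpha_j)/(alpha_j, alpha_j); the resulting 7x7 Cartan matrix is
[[2, 0, 0, -1, 0, 0, 0], [0, 2, -1, 0, 0, 0, -1], [0, -1, 2, 0, -1, 0, 0], [-2, 0, 0, 2, -1, 0, 0], [0, 0, -1, -1, 2, 0, 0], [0, 0, 0, 0, 0, 2, -1], [0, -1, 0, 0, 0, -1, 2]].
The roots have two lengths (squared-length ratio 2:1); the short ones are alpha_{1}. The associated Dynkin diagram is a chain of 7 nodes with a double edge at one end; the terminal node there is the unique short simple root (B_7), so the type is B_7 (the algebra so(15)).

B7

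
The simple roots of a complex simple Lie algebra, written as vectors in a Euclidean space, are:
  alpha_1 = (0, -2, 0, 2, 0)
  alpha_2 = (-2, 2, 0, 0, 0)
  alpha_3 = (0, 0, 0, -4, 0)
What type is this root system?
Compute the Cartan integers a_ij = 2(alpha_i, alpha_j)/(alpha_j, alpha_j); the resulting 3x3 Cartan matrix is
[[2, -1, -1], [-1, 2, 0], [-2, 0, 2]].
The roots have two lengths (squared-length ratio 2:1); the short ones are alpha_{1,2}. The associated Dynkin diagram is a chain of 3 nodes with a double edge at one end; the terminal node there is the unique long simple root (C_3), so the type is C_3 (the algebra sp(6)).

C_3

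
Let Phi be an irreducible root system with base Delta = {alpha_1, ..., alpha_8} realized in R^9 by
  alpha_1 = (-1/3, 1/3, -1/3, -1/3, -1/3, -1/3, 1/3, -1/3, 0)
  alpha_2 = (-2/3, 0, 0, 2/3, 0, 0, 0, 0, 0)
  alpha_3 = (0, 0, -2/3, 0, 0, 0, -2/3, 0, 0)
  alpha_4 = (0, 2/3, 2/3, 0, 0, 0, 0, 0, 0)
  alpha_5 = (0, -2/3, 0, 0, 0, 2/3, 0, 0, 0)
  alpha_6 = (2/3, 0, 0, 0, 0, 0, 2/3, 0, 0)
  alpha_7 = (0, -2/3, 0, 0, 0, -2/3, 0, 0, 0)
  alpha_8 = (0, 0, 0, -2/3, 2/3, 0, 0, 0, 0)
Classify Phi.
E_8

Compute the Cartan integers a_ij = 2(alpha_i, alpha_j)/(alpha_j, alpha_j); the resulting 8x8 Cartan matrix is
[[2, 0, 0, 0, -1, 0, 0, 0], [0, 2, 0, 0, 0, -1, 0, -1], [0, 0, 2, -1, 0, -1, 0, 0], [0, 0, -1, 2, -1, 0, -1, 0], [-1, 0, 0, -1, 2, 0, 0, 0], [0, -1, -1, 0, 0, 2, 0, 0], [0, 0, 0, -1, 0, 0, 2, 0], [0, -1, 0, 0, 0, 0, 0, 2]].
All simple roots have the same length, so the diagram is simply laced. The associated Dynkin diagram is a chain of 7 nodes with one extra node attached to the third node from one end (E_8), so the type is E_8.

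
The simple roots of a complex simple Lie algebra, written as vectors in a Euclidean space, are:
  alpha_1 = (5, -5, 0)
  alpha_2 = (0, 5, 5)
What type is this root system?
Compute the Cartan integers a_ij = 2(alpha_i, alpha_j)/(alpha_j, alpha_j); the resulting 2x2 Cartan matrix is
[[2, -1], [-1, 2]].
All simple roots have the same length, so the diagram is simply laced. The associated Dynkin diagram is a chain of 2 nodes with single edges (A_2), so the type is A_2 (the algebra sl(3)).

A_2 (sl(3))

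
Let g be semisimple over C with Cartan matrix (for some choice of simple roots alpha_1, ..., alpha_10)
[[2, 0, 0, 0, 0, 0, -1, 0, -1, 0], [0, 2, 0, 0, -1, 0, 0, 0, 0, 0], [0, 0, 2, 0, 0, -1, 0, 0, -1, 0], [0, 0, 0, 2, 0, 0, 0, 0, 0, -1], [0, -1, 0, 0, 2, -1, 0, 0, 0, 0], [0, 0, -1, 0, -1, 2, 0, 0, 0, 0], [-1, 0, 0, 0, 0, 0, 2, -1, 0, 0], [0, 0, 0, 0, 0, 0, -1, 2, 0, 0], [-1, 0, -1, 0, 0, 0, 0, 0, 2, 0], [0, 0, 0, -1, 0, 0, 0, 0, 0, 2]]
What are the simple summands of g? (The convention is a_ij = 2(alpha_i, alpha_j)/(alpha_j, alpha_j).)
The diagram associated to this matrix has two connected components: the simple roots {alpha_4, alpha_10} form a chain of 2 nodes with single edges (A_2), and {alpha_1, alpha_2, alpha_3, alpha_5, alpha_6, alpha_7, alpha_8, alpha_9} form a chain of 8 nodes with single edges (A_8). A semisimple Lie algebra decomposes uniquely as the direct sum of simple ideals, one per connected component of its Dynkin diagram, so g ≅ A_2 ⊕ A_8 (dimension 8 + 80 = 88).

A_2 (sl(3)) ⊕ A_8 (sl(9))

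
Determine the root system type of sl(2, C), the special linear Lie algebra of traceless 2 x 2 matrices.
This is sl(2), which has dimension 2^2 - 1 = 3 and rank 2 - 1 = 1 (a Cartan subalgebra is the diagonal traceless matrices). In the classification of classical Lie algebras, the special linear algebra sl(n+1) has type A_n; here n = 1, so the Dynkin diagram is a chain of 1 nodes with single edges (A_1). Hence the type is A_1.

A1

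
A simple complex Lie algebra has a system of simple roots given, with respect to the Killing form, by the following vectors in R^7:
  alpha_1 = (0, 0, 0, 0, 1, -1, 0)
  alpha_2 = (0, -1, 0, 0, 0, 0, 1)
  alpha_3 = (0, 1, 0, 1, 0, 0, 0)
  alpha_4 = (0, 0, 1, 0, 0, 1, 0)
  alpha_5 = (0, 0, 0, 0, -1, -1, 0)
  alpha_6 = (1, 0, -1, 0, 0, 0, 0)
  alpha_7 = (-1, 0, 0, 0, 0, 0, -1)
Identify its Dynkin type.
Compute the Cartan integers a_ij = 2(alpha_i, alpha_j)/(alpha_j, alpha_j); the resulting 7x7 Cartan matrix is
[[2, 0, 0, -1, 0, 0, 0], [0, 2, -1, 0, 0, 0, -1], [0, -1, 2, 0, 0, 0, 0], [-1, 0, 0, 2, -1, -1, 0], [0, 0, 0, -1, 2, 0, 0], [0, 0, 0, -1, 0, 2, -1], [0, -1, 0, 0, 0, -1, 2]].
All simple roots have the same length, so the diagram is simply laced. The associated Dynkin diagram is a chain of 5 nodes with a fork of two nodes at one end (D_7), so the type is D_7 (the algebra so(14)).

D7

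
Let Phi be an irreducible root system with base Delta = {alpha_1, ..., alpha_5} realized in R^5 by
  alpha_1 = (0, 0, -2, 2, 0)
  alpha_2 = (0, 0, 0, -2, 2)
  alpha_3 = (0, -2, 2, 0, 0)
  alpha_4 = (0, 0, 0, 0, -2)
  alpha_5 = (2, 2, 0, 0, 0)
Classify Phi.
B_5 (so(11))

Compute the Cartan integers a_ij = 2(alpha_i, alpha_j)/(alpha_j, alpha_j); the resulting 5x5 Cartan matrix is
[[2, -1, -1, 0, 0], [-1, 2, 0, -2, 0], [-1, 0, 2, 0, -1], [0, -1, 0, 2, 0], [0, 0, -1, 0, 2]].
The roots have two lengths (squared-length ratio 2:1); the short ones are alpha_{4}. The associated Dynkin diagram is a chain of 5 nodes with a double edge at one end; the terminal node there is the unique short simple root (B_5), so the type is B_5 (the algebra so(11)).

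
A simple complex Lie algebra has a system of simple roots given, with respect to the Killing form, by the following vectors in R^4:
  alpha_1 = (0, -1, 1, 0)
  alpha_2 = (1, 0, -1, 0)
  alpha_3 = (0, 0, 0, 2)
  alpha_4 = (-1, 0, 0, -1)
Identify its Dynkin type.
C_4 (sp(8))

Compute the Cartan integers a_ij = 2(alpha_i, alpha_j)/(alpha_j, alpha_j); the resulting 4x4 Cartan matrix is
[[2, -1, 0, 0], [-1, 2, 0, -1], [0, 0, 2, -2], [0, -1, -1, 2]].
The roots have two lengths (squared-length ratio 2:1); the short ones are alpha_{1,2,4}. The associated Dynkin diagram is a chain of 4 nodes with a double edge at one end; the terminal node there is the unique long simple root (C_4), so the type is C_4 (the algebra sp(8)).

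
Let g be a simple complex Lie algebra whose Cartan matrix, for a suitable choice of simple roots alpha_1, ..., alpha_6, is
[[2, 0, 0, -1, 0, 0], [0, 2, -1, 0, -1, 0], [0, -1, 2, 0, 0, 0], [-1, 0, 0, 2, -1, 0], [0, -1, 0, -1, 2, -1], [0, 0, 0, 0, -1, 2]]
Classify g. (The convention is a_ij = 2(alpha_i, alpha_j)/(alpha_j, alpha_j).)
E_6

The matrix has rank 6 with 2's on the diagonal. Reading the off-diagonal entries as Dynkin edges (a single edge where a_ij = a_ji = -1; a double or triple edge where a_ij * a_ji = 2 or 3), the diagram is a chain of 5 nodes with one extra node attached to the third node from one end (E_6). One simple-root ordering that puts it in standard form is (alpha_1, alpha_6, alpha_4, alpha_5, alpha_2, alpha_3). So the algebra is type E_6.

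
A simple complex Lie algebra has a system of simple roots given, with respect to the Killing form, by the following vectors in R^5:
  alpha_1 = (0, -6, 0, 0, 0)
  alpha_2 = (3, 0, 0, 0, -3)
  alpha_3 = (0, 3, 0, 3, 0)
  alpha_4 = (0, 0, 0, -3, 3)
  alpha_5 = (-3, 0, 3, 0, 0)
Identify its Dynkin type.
Compute the Cartan integers a_ij = 2(alpha_i, alpha_j)/(alpha_j, alpha_j); the resulting 5x5 Cartan matrix is
[[2, 0, -2, 0, 0], [0, 2, 0, -1, -1], [-1, 0, 2, -1, 0], [0, -1, -1, 2, 0], [0, -1, 0, 0, 2]].
The roots have two lengths (squared-length ratio 2:1); the short ones are alpha_{2,3,4,5}. The associated Dynkin diagram is a chain of 5 nodes with a double edge at one end; the terminal node there is the unique long simple root (C_5), so the type is C_5 (the algebra sp(10)).

C_5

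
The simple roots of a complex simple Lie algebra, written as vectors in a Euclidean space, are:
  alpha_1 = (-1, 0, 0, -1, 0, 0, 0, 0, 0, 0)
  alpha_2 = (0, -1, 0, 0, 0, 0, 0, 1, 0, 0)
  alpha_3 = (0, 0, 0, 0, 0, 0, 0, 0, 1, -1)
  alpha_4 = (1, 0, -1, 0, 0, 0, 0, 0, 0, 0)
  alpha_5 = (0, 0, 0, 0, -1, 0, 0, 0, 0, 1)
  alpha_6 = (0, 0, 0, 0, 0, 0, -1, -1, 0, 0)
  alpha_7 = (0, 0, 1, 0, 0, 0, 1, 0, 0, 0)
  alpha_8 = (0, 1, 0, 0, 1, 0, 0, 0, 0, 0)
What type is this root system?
Compute the Cartan integers a_ij = 2(alpha_i, alpha_j)/(alpha_j, alpha_j); the resulting 8x8 Cartan matrix is
[[2, 0, 0, -1, 0, 0, 0, 0], [0, 2, 0, 0, 0, -1, 0, -1], [0, 0, 2, 0, -1, 0, 0, 0], [-1, 0, 0, 2, 0, 0, -1, 0], [0, 0, -1, 0, 2, 0, 0, -1], [0, -1, 0, 0, 0, 2, -1, 0], [0, 0, 0, -1, 0, -1, 2, 0], [0, -1, 0, 0, -1, 0, 0, 2]].
All simple roots have the same length, so the diagram is simply laced. The associated Dynkin diagram is a chain of 8 nodes with single edges (A_8), so the type is A_8 (the algebra sl(9)).

type A_8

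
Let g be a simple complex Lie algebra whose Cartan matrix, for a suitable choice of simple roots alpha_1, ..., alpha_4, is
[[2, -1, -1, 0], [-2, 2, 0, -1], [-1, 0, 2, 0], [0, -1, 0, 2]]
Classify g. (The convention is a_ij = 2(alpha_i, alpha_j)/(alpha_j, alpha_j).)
The matrix has rank 4 with 2's on the diagonal. Reading the off-diagonal entries as Dynkin edges (a single edge where a_ij = a_ji = -1; a double or triple edge where a_ij * a_ji = 2 or 3), the diagram is a chain of 4 nodes with a double edge between the middle two (F_4). One simple-root ordering that puts it in standard form is (alpha_4, alpha_2, alpha_1, alpha_3). So the algebra is type F_4.

F4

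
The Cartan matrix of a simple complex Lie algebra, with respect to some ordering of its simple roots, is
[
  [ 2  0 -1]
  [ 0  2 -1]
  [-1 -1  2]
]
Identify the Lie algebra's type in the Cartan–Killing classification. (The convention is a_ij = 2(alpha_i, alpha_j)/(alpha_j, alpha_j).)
type A_3

The matrix has rank 3 with 2's on the diagonal. Reading the off-diagonal entries as Dynkin edges (a single edge where a_ij = a_ji = -1; a double or triple edge where a_ij * a_ji = 2 or 3), the diagram is a chain of 3 nodes with single edges (A_3). One simple-root ordering that puts it in standard form is (alpha_1, alpha_3, alpha_2). So the algebra is type A_3, i.e. sl(4).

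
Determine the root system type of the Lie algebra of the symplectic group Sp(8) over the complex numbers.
This is sp(8), which has dimension 8(8+1)/2 = 36 and rank 8/2 = 4. In the classification of classical Lie algebras, the symplectic algebra sp(2n) has type C_n; here n = 4, so the Dynkin diagram is a chain of 4 nodes with a double edge at one end; the terminal node there is the unique long simple root (C_4). Hence the type is C_4.

C_4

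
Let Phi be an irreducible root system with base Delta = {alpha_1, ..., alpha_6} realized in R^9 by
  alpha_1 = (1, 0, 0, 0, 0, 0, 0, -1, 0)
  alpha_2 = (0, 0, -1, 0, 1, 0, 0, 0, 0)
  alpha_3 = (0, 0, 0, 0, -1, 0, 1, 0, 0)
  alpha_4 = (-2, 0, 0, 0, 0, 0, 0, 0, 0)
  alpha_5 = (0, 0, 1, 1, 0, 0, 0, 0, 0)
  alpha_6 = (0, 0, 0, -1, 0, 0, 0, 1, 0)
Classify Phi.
C_6

Compute the Cartan integers a_ij = 2(alpha_i, alpha_j)/(alpha_j, alpha_j); the resulting 6x6 Cartan matrix is
[[2, 0, 0, -1, 0, -1], [0, 2, -1, 0, -1, 0], [0, -1, 2, 0, 0, 0], [-2, 0, 0, 2, 0, 0], [0, -1, 0, 0, 2, -1], [-1, 0, 0, 0, -1, 2]].
The roots have two lengths (squared-length ratio 2:1); the short ones are alpha_{1,2,3,5,6}. The associated Dynkin diagram is a chain of 6 nodes with a double edge at one end; the terminal node there is the unique long simple root (C_6), so the type is C_6 (the algebra sp(12)).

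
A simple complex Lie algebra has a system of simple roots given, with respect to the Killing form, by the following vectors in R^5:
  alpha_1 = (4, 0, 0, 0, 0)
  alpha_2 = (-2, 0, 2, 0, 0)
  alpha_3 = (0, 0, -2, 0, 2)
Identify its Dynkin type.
C3

Compute the Cartan integers a_ij = 2(alpha_i, alpha_j)/(alpha_j, alpha_j); the resulting 3x3 Cartan matrix is
[[2, -2, 0], [-1, 2, -1], [0, -1, 2]].
The roots have two lengths (squared-length ratio 2:1); the short ones are alpha_{2,3}. The associated Dynkin diagram is a chain of 3 nodes with a double edge at one end; the terminal node there is the unique long simple root (C_3), so the type is C_3 (the algebra sp(6)).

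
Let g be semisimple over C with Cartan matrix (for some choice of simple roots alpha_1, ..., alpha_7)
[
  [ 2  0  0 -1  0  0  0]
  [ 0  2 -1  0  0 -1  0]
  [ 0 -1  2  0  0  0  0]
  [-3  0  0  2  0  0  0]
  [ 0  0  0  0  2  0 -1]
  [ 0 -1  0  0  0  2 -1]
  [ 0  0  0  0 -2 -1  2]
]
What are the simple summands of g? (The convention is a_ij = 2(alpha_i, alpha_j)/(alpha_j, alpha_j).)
type B_5 ⊕ type G_2

The diagram associated to this matrix has two connected components: the simple roots {alpha_2, alpha_3, alpha_5, alpha_6, alpha_7} form a chain of 5 nodes with a double edge at one end; the terminal node there is the unique short simple root (B_5), and {alpha_1, alpha_4} form two nodes joined by a triple edge (G_2). A semisimple Lie algebra decomposes uniquely as the direct sum of simple ideals, one per connected component of its Dynkin diagram, so g ≅ B_5 ⊕ G_2 (dimension 55 + 14 = 69).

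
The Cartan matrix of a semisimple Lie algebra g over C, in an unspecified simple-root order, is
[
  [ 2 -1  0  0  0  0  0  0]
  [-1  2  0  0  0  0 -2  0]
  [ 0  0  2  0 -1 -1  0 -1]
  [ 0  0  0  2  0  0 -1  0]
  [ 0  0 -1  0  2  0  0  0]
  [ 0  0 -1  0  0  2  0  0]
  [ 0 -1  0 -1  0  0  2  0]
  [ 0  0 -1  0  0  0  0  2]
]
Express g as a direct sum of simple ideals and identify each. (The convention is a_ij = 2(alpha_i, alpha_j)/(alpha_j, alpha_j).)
The diagram associated to this matrix has two connected components: the simple roots {alpha_3, alpha_5, alpha_6, alpha_8} form a chain of 2 nodes with a fork of two nodes at one end (D_4), and {alpha_1, alpha_2, alpha_4, alpha_7} form a chain of 4 nodes with a double edge between the middle two (F_4). A semisimple Lie algebra decomposes uniquely as the direct sum of simple ideals, one per connected component of its Dynkin diagram, so g ≅ D_4 ⊕ F_4 (dimension 28 + 52 = 80).

D4 ⊕ F4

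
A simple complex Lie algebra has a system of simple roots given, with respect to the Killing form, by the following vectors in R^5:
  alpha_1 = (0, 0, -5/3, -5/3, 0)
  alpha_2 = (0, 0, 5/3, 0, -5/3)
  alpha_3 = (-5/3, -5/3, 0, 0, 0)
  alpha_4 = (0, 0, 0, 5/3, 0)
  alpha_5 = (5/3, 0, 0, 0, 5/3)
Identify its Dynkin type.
B_5 (so(11))

Compute the Cartan integers a_ij = 2(alpha_i, alpha_j)/(alpha_j, alpha_j); the resulting 5x5 Cartan matrix is
[[2, -1, 0, -2, 0], [-1, 2, 0, 0, -1], [0, 0, 2, 0, -1], [-1, 0, 0, 2, 0], [0, -1, -1, 0, 2]].
The roots have two lengths (squared-length ratio 2:1); the short ones are alpha_{4}. The associated Dynkin diagram is a chain of 5 nodes with a double edge at one end; the terminal node there is the unique short simple root (B_5), so the type is B_5 (the algebra so(11)).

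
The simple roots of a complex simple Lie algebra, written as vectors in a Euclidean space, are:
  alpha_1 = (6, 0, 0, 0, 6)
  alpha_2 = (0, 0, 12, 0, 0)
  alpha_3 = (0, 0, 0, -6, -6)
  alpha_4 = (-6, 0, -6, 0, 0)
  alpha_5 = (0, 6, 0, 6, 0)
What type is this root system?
Compute the Cartan integers a_ij = 2(alpha_i, alpha_j)/(alpha_j, alpha_j); the resulting 5x5 Cartan matrix is
[[2, 0, -1, -1, 0], [0, 2, 0, -2, 0], [-1, 0, 2, 0, -1], [-1, -1, 0, 2, 0], [0, 0, -1, 0, 2]].
The roots have two lengths (squared-length ratio 2:1); the short ones are alpha_{1,3,4,5}. The associated Dynkin diagram is a chain of 5 nodes with a double edge at one end; the terminal node there is the unique long simple root (C_5), so the type is C_5 (the algebra sp(10)).

type C_5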